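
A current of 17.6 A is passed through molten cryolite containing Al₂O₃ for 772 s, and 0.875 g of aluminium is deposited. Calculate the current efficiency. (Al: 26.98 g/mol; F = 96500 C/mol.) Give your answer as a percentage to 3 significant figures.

Q = 17.6 × 772 = 13590 C
n(e⁻) = 13590 / 96500 = 0.1408 mol
Al³⁺ + 3e⁻ → Al, so theoretical n(Al) = 0.04693 mol → 1.266 g
Efficiency = 0.875 / 1.266 = 0.6912 = 69.1%

69.1%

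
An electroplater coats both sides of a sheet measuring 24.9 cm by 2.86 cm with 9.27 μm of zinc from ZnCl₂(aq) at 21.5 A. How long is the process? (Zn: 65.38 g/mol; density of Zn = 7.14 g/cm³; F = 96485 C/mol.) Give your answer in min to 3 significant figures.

2.16 min

Plated area = 2 × 24.9 × 2.86 = 142.4 cm²
Volume = 142.4 × 9.27×10⁻⁴ cm = 0.1320 cm³
m(Zn) = 0.1320 × 7.14 = 0.9425 g
n(Zn) = 0.9425 / 65.38 = 0.01442 mol; n(e⁻) = 2 × 0.01442 = 0.02884 mol
Q = 0.02884 × 96485 = 2783 C
t = 2783 / 21.5 = 129.4 s = 2.16 min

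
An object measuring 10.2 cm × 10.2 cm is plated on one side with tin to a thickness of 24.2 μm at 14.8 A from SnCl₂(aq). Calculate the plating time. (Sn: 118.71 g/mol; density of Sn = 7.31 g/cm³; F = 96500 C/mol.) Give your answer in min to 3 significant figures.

Plated area = 10.2 × 10.2 = 104.0 cm²
Volume = 104.0 × 24.2×10⁻⁴ cm = 0.2517 cm³
m(Sn) = 0.2517 × 7.31 = 1.840 g
n(Sn) = 1.840 / 118.71 = 0.01550 mol; n(e⁻) = 2 × 0.01550 = 0.03100 mol
Q = 0.03100 × 96500 = 2992 C
t = 2992 / 14.8 = 202.2 s = 3.37 min

3.37 min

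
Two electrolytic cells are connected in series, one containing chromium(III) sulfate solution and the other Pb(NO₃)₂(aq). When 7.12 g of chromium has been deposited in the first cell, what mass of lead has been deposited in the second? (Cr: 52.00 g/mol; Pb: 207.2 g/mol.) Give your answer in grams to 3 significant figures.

42.6 g

n(Cr) = 7.12 / 52.00 = 0.1369 mol
Cr³⁺ + 3e⁻ → Cr, so n(e⁻) = 3 × 0.1369 = 0.4107 mol
The cells are in series, so the same charge (and hence the same n(e⁻) = 0.4107 mol) passes through both.
Pb²⁺ + 2e⁻ → Pb, so n(Pb) = 0.4107 / 2 = 0.2054 mol
m(Pb) = 0.2054 × 207.2 = 42.6 g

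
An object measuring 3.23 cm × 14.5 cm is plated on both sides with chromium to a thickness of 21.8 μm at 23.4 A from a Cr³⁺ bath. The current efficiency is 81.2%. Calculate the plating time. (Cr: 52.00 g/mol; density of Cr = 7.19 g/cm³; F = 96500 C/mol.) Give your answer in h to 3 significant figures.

Plated area = 2 × 3.23 × 14.5 = 93.67 cm²
Volume = 93.67 × 21.8×10⁻⁴ cm = 0.2042 cm³
m(Cr) = 0.2042 × 7.19 = 1.468 g
n(Cr) = 1.468 / 52.00 = 0.02823 mol; n(e⁻) = 3 × 0.02823 = 0.08469 mol
Q = 0.08469 × 96500 / 0.812 = 10060 C
t = 10060 / 23.4 = 429.9 s = 0.119 h

0.119 h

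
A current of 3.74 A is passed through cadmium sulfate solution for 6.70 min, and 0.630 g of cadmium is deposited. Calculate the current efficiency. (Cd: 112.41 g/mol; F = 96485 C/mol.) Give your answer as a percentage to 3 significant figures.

Q = 3.74 × 402 = 1503 C
n(e⁻) = 1503 / 96485 = 0.01558 mol
Cd²⁺ + 2e⁻ → Cd, so theoretical n(Cd) = 0.007790 mol → 0.8757 g
Efficiency = 0.630 / 0.8757 = 0.7194 = 71.9%

71.9%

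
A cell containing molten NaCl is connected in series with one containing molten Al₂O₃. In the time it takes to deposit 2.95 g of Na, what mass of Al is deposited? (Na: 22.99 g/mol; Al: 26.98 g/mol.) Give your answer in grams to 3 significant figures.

1.15 g

n(Na) = 2.95 / 22.99 = 0.1283 mol
Na⁺ + e⁻ → Na, so n(e⁻) = 0.1283 mol
The cells are in series, so the same charge (and hence the same n(e⁻) = 0.1283 mol) passes through both.
Al³⁺ + 3e⁻ → Al, so n(Al) = 0.1283 / 3 = 0.04277 mol
m(Al) = 0.04277 × 26.98 = 1.15 g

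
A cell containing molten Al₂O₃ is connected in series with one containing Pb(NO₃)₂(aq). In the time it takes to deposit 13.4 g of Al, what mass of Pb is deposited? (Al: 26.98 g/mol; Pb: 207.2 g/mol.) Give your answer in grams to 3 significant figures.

n(Al) = 13.4 / 26.98 = 0.4967 mol
Al³⁺ + 3e⁻ → Al, so n(e⁻) = 3 × 0.4967 = 1.490 mol
Same current for the same time ⇒ same n(e⁻) = 1.490 mol in both cells.
Pb²⁺ + 2e⁻ → Pb, so n(Pb) = 1.490 / 2 = 0.7450 mol
m(Pb) = 0.7450 × 207.2 = 154 g

154 g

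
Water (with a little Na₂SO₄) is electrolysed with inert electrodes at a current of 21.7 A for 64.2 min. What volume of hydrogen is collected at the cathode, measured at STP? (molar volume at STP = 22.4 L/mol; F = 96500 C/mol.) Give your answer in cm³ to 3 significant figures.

9700 cm³

Q = It = 21.7 × 3852 = 83590 C
n(e⁻) = Q/F = 83590/96500 = 0.8662 mol
2H⁺ + 2e⁻ → H₂, so n(H₂) = 0.8662 / 2 = 0.4331 mol
V = 0.4331 × 22.4 = 9.701 L
= 9700 cm³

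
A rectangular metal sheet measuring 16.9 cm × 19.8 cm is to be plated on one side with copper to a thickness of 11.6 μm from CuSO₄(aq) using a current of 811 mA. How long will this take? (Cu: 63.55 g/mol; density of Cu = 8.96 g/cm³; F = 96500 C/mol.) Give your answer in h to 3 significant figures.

3.62 h

Plated area = 16.9 × 19.8 = 334.6 cm²
Volume = 334.6 × 11.6×10⁻⁴ cm = 0.3881 cm³
m(Cu) = 0.3881 × 8.96 = 3.477 g
n(Cu) = 3.477 / 63.55 = 0.05471 mol; n(e⁻) = 2 × 0.05471 = 0.1094 mol
Q = 0.1094 × 96500 = 10560 C
t = 10560 / 0.811 = 13020 s = 3.62 h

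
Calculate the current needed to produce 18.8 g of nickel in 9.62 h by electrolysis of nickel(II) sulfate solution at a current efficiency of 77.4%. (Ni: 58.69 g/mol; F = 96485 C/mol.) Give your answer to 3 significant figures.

2.31 A

n(Ni) = 18.8 / 58.69 = 0.3203 mol
Ni²⁺ + 2e⁻ → Ni, so n(e⁻) = 2 × 0.3203 = 0.6406 mol
Q = 0.6406 × 96485 / 0.774 = 79860 C
I = Q / t = 79860 / 34632 s = 2.31 A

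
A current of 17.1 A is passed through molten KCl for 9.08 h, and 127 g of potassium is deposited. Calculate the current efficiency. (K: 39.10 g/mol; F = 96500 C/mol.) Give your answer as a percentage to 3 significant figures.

Q = 17.1 × 32688 = 5.590×10^5 C
n(e⁻) = 5.590×10^5 / 96500 = 5.793 mol
K⁺ + e⁻ → K, so theoretical n(K) = 5.793 mol → 226.5 g
Efficiency = 127 / 226.5 = 0.5607 = 56.1%

56.1%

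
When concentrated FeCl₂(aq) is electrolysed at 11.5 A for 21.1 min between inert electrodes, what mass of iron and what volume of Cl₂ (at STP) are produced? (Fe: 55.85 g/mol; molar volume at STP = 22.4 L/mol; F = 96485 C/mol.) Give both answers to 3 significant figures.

4.21 g Fe; 1.69 L Cl₂

Q = 11.5 × 1266 = 14560 C; n(e⁻) = 14560 / 96485 = 0.1509 mol
Cathode: Fe²⁺ + 2e⁻ → Fe → n(Fe) = 0.1509/2 = 0.07545 mol → 4.21 g
Anode: 2Cl⁻ → Cl₂ + 2e⁻ → n(Cl₂) = 0.1509/2 = 0.07545 mol → 1.69 L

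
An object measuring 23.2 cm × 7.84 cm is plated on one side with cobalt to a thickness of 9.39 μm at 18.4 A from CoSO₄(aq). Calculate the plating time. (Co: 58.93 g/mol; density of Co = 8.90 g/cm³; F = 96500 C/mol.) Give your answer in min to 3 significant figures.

4.51 min

Plated area = 23.2 × 7.84 = 181.9 cm²
Volume = 181.9 × 9.39×10⁻⁴ cm = 0.1708 cm³
m(Co) = 0.1708 × 8.90 = 1.520 g
n(Co) = 1.520 / 58.93 = 0.02579 mol; n(e⁻) = 2 × 0.02579 = 0.05158 mol
Q = 0.05158 × 96500 = 4977 C
t = 4977 / 18.4 = 270.5 s = 4.51 min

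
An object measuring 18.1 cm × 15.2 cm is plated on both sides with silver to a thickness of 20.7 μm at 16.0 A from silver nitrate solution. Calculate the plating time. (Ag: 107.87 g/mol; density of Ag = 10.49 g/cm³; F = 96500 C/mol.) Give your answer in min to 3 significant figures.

11.1 min

Plated area = 2 × 18.1 × 15.2 = 550.2 cm²
Volume = 550.2 × 20.7×10⁻⁴ cm = 1.139 cm³
m(Ag) = 1.139 × 10.49 = 11.95 g
n(Ag) = 11.95 / 107.87 = 0.1108 mol; n(e⁻) = 0.1108 mol
Q = 0.1108 × 96500 = 10690 C
t = 10690 / 16.0 = 668.1 s = 11.1 min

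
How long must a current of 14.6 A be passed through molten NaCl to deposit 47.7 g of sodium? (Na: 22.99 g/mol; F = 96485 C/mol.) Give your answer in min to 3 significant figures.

n(Na) = 47.7 / 22.99 = 2.075 mol
Na⁺ + e⁻ → Na, so n(e⁻) = 2.075 mol
Q = 2.075 × 96485 = 2.002×10^5 C
t = Q / I = 2.002×10^5 / 14.6 = 13710 s = 229 min

229 min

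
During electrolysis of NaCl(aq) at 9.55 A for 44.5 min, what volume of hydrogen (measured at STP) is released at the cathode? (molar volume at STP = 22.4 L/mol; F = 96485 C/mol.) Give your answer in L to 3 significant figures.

Q = It = 9.55 × 2670 = 25500 C
n(e⁻) = 25500 / 96485 = 0.2643 mol
2H⁺ + 2e⁻ → H₂, so n(H₂) = 0.2643 / 2 = 0.1322 mol
V = 0.1322 × 22.4 = 2.961 L

2.96 L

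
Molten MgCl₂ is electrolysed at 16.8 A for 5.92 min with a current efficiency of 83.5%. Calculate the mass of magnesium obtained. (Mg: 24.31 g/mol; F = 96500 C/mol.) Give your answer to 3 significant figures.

Q = 16.8 × 355.2 = 5967 C
n(e⁻) = 5967 / 96500 = 0.06183 mol
Mg²⁺ + 2e⁻ → Mg, so theoretical m(Mg) = 0.03092 × 24.31 = 0.7517 g
Actual mass = 83.5% × 0.7517 = 0.628 g

0.628 g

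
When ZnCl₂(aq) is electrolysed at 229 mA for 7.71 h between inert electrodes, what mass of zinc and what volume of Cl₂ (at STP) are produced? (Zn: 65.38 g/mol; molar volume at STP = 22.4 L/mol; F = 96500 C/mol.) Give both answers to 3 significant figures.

Q = 0.229 × 27756 = 6356 C; n(e⁻) = 6356 / 96500 = 0.06587 mol
Cathode: Zn²⁺ + 2e⁻ → Zn → n(Zn) = 0.06587/2 = 0.03294 mol → 2.15 g
Anode: 2Cl⁻ → Cl₂ + 2e⁻ → n(Cl₂) = 0.06587/2 = 0.03294 mol → 0.738 L

2.15 g Zn; 0.738 L Cl₂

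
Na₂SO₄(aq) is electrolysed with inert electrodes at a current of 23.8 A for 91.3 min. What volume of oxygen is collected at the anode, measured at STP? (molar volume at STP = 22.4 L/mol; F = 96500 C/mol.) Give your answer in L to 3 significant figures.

Charge passed = 23.8 × 5478 = 1.304×10^5 C
Moles of electrons = 1.304×10^5 / 96500 = 1.351 mol
2H₂O → O₂ + 4H⁺ + 4e⁻, so n(O₂) = 1.351 / 4 = 0.3378 mol
V = 0.3378 × 22.4 = 7.567 L

7.57 L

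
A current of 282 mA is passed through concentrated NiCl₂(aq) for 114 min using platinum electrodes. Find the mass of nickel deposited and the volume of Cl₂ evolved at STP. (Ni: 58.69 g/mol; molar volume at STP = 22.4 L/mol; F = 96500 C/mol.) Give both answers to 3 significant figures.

0.587 g Ni; 0.224 L Cl₂

Q = 0.282 × 6840 = 1929 C; n(e⁻) = 1929 / 96500 = 0.01999 mol
Cathode: Ni²⁺ + 2e⁻ → Ni → n(Ni) = 0.01999/2 = 0.009995 mol → 0.587 g
Anode: 2Cl⁻ → Cl₂ + 2e⁻ → n(Cl₂) = 0.01999/2 = 0.009995 mol → 0.224 L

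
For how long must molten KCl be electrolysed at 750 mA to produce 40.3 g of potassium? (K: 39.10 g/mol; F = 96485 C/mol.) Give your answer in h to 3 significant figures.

n(K) = 40.3 / 39.10 = 1.031 mol
K⁺ + e⁻ → K, so n(e⁻) = 1.031 mol
Q = 1.031 × 96485 = 99480 C
t = Q / I = 99480 / 0.750 = 1.326×10^5 s = 36.8 h

36.8 h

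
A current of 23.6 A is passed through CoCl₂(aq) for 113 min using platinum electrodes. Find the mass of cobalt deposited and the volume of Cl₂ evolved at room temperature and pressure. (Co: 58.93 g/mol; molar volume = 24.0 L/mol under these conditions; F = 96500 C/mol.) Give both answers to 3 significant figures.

48.9 g Co; 19.9 L Cl₂

Q = 23.6 × 6780 = 1.600×10^5 C; n(e⁻) = 1.600×10^5 / 96500 = 1.658 mol
Cathode: Co²⁺ + 2e⁻ → Co → n(Co) = 1.658/2 = 0.8290 mol → 48.9 g
Anode: 2Cl⁻ → Cl₂ + 2e⁻ → n(Cl₂) = 1.658/2 = 0.8290 mol → 19.9 L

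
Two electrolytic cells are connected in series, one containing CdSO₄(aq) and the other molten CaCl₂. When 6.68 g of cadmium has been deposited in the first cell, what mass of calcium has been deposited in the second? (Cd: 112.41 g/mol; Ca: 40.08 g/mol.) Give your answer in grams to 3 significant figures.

n(Cd) = 6.68 / 112.41 = 0.05943 mol
Cd²⁺ + 2e⁻ → Cd, so n(e⁻) = 2 × 0.05943 = 0.1189 mol
Since the cells are in series, n(e⁻) in the Ca cell is also 0.1189 mol.
Ca²⁺ + 2e⁻ → Ca, so n(Ca) = 0.1189 / 2 = 0.05945 mol
m(Ca) = 0.05945 × 40.08 = 2.38 g

2.38 g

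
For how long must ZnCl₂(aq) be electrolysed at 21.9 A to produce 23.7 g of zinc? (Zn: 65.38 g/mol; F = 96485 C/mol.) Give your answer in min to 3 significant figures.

53.2 min

n(Zn) = 23.7 / 65.38 = 0.3625 mol
Zn²⁺ + 2e⁻ → Zn, so n(e⁻) = 2 × 0.3625 = 0.7250 mol
Q = 0.7250 × 96485 = 69950 C
t = Q / I = 69950 / 21.9 = 3194 s = 53.2 min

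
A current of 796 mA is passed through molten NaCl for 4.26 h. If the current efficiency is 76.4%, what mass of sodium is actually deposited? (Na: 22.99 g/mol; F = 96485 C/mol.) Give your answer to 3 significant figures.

2.22 g

Q = 0.796 × 15336 = 12210 C
n(e⁻) = 12210 / 96485 = 0.1265 mol
Na⁺ + e⁻ → Na, so theoretical m(Na) = 0.1265 × 22.99 = 2.908 g
Actual mass = 76.4% × 2.908 = 2.22 g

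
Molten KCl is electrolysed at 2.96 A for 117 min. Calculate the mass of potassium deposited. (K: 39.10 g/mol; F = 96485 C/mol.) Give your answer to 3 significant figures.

8.42 g

Q = It = 2.96 × 7020 = 20780 C
n(e⁻) = Q/F = 20780/96485 = 0.2154 mol
K⁺ + e⁻ → K, so n(K) = 0.2154 mol
m = 0.2154 × 39.10 = 8.42 g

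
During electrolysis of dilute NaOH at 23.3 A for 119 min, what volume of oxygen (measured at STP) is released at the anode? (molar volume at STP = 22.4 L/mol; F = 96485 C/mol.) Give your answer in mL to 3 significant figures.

Charge passed = 23.3 × 7140 = 1.664×10^5 C
n(e⁻) = Q/F = 1.664×10^5/96485 = 1.725 mol
2H₂O → O₂ + 4H⁺ + 4e⁻, so n(O₂) = 1.725 / 4 = 0.4313 mol
V = 0.4313 × 22.4 = 9.661 L
= 9660 mL

9660 mL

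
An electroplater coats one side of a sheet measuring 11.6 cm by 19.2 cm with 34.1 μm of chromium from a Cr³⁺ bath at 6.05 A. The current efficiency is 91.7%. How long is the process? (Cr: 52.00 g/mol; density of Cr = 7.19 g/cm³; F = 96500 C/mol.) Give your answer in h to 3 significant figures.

1.52 h

Plated area = 11.6 × 19.2 = 222.7 cm²
Volume = 222.7 × 34.1×10⁻⁴ cm = 0.7594 cm³
m(Cr) = 0.7594 × 7.19 = 5.460 g
n(Cr) = 5.460 / 52.00 = 0.1050 mol; n(e⁻) = 3 × 0.1050 = 0.3150 mol
Q = 0.3150 × 96500 / 0.917 = 33150 C
t = 33150 / 6.05 = 5479 s = 1.52 h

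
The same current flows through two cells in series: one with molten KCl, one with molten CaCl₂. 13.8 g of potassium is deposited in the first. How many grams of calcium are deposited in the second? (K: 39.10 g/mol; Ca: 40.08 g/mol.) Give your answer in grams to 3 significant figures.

n(K) = 13.8 / 39.10 = 0.3529 mol
K⁺ + e⁻ → K, so n(e⁻) = 0.3529 mol
Since the cells are in series, n(e⁻) in the Ca cell is also 0.3529 mol.
Ca²⁺ + 2e⁻ → Ca, so n(Ca) = 0.3529 / 2 = 0.1765 mol
m(Ca) = 0.1765 × 40.08 = 7.07 g

7.07 g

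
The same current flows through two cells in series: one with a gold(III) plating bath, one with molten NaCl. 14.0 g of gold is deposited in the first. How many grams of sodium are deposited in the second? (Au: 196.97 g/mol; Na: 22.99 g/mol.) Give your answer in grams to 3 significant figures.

4.90 g

n(Au) = 14.0 / 196.97 = 0.07108 mol
Au³⁺ + 3e⁻ → Au, so n(e⁻) = 3 × 0.07108 = 0.2132 mol
Same current for the same time ⇒ same n(e⁻) = 0.2132 mol in both cells.
Na⁺ + e⁻ → Na, so n(Na) = 0.2132 mol
m(Na) = 0.2132 × 22.99 = 4.90 g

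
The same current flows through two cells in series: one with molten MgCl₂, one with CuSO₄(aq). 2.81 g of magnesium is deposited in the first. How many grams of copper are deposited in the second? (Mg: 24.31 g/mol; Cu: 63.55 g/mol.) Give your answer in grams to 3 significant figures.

n(Mg) = 2.81 / 24.31 = 0.1156 mol
Mg²⁺ + 2e⁻ → Mg, so n(e⁻) = 2 × 0.1156 = 0.2312 mol
The cells are in series, so the same charge (and hence the same n(e⁻) = 0.2312 mol) passes through both.
Cu²⁺ + 2e⁻ → Cu, so n(Cu) = 0.2312 / 2 = 0.1156 mol
m(Cu) = 0.1156 × 63.55 = 7.35 g

7.35 g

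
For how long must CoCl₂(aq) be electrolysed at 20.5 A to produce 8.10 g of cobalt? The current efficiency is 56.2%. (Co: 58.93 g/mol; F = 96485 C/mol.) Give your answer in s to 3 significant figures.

n(Co) = 8.10 / 58.93 = 0.1375 mol
Co²⁺ + 2e⁻ → Co, so n(e⁻) = 2 × 0.1375 = 0.2750 mol
Q = 0.2750 × 96485 / 0.562 = 47210 C
t = Q / I = 47210 / 20.5 = 2303 s

2300 s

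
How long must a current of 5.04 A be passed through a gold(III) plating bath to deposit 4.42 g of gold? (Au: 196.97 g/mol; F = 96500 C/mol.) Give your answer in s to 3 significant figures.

n(Au) = 4.42 / 196.97 = 0.02244 mol
Au³⁺ + 3e⁻ → Au, so n(e⁻) = 3 × 0.02244 = 0.06732 mol
Q = 0.06732 × 96500 = 6496 C
t = Q / I = 6496 / 5.04 = 1289 s

1290 s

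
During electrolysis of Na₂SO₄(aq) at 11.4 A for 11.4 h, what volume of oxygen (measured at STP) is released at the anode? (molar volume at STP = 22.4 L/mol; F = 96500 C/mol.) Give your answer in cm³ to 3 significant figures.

27200 cm³

Q = It = 11.4 × 41040 = 4.679×10^5 C
n(e⁻) = 4.679×10^5 / 96500 = 4.849 mol
2H₂O → O₂ + 4H⁺ + 4e⁻, so n(O₂) = 4.849 / 4 = 1.212 mol
V = 1.212 × 22.4 = 27.15 L
= 27200 cm³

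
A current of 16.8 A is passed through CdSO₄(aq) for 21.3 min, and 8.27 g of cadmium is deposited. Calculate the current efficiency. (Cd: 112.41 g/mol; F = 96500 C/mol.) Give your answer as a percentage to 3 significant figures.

66.1%

Q = 16.8 × 1278 = 21470 C
n(e⁻) = 21470 / 96500 = 0.2225 mol
Cd²⁺ + 2e⁻ → Cd, so theoretical n(Cd) = 0.1113 mol → 12.51 g
Efficiency = 8.27 / 12.51 = 0.6611 = 66.1%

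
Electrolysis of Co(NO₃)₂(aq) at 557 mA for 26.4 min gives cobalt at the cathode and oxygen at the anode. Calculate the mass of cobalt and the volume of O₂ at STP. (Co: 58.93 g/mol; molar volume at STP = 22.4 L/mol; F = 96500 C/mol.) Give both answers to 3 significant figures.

Q = 0.557 × 1584 = 882.3 C; n(e⁻) = 882.3 / 96500 = 0.009143 mol
Cathode: Co²⁺ + 2e⁻ → Co → n(Co) = 0.009143/2 = 0.004572 mol → 0.269 g
Anode: 2H₂O → O₂ + 4H⁺ + 4e⁻ → n(O₂) = 0.009143/4 = 0.002286 mol → 0.0512 L

0.269 g Co; 0.0512 L O₂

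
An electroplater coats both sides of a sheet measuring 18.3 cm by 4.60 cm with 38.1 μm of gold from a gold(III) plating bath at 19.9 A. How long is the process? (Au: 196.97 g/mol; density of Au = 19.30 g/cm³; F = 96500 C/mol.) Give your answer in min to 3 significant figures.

Plated area = 2 × 18.3 × 4.60 = 168.4 cm²
Volume = 168.4 × 38.1×10⁻⁴ cm = 0.6416 cm³
m(Au) = 0.6416 × 19.30 = 12.38 g
n(Au) = 12.38 / 196.97 = 0.06285 mol; n(e⁻) = 3 × 0.06285 = 0.1886 mol
Q = 0.1886 × 96500 = 18200 C
t = 18200 / 19.9 = 914.6 s = 15.2 min

15.2 min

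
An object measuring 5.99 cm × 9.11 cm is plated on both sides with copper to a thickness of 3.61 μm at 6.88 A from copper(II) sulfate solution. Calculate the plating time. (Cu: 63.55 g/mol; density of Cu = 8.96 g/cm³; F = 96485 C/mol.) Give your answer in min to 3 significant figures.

2.60 min

Plated area = 2 × 5.99 × 9.11 = 109.1 cm²
Volume = 109.1 × 3.61×10⁻⁴ cm = 0.03939 cm³
m(Cu) = 0.03939 × 8.96 = 0.3529 g
n(Cu) = 0.3529 / 63.55 = 0.005553 mol; n(e⁻) = 2 × 0.005553 = 0.01111 mol
Q = 0.01111 × 96485 = 1072 C
t = 1072 / 6.88 = 155.8 s = 2.60 min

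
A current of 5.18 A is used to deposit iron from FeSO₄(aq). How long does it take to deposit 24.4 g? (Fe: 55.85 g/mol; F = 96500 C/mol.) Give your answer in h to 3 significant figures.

4.52 h

n(Fe) = 24.4 / 55.85 = 0.4369 mol
Fe²⁺ + 2e⁻ → Fe, so n(e⁻) = 2 × 0.4369 = 0.8738 mol
Q = 0.8738 × 96500 = 84320 C
t = Q / I = 84320 / 5.18 = 16280 s = 4.52 h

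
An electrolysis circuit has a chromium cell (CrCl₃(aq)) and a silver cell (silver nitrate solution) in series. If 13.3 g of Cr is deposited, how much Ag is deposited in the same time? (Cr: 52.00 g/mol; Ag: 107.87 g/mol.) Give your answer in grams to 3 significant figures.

n(Cr) = 13.3 / 52.00 = 0.2558 mol
Cr³⁺ + 3e⁻ → Cr, so n(e⁻) = 3 × 0.2558 = 0.7674 mol
The cells are in series, so the same charge (and hence the same n(e⁻) = 0.7674 mol) passes through both.
Ag⁺ + e⁻ → Ag, so n(Ag) = 0.7674 mol
m(Ag) = 0.7674 × 107.87 = 82.8 g

82.8 g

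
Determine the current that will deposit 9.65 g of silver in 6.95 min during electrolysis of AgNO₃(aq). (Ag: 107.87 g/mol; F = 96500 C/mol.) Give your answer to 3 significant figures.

n(Ag) = 9.65 / 107.87 = 0.08946 mol
Ag⁺ + e⁻ → Ag, so n(e⁻) = 0.08946 mol
Q = 0.08946 × 96500 = 8633 C
I = Q / t = 8633 / 417 s = 20.7 A

20.7 A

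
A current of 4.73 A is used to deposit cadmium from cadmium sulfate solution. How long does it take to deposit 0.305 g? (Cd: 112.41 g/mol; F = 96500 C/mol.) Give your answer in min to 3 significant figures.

1.85 min

n(Cd) = 0.305 / 112.41 = 0.002713 mol
Cd²⁺ + 2e⁻ → Cd, so n(e⁻) = 2 × 0.002713 = 0.005426 mol
Q = 0.005426 × 96500 = 523.6 C
t = Q / I = 523.6 / 4.73 = 110.7 s = 1.85 min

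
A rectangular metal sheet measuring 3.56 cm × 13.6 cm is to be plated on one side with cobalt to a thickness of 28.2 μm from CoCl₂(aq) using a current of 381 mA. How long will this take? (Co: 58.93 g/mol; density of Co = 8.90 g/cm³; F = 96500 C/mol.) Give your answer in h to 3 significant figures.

2.90 h

Plated area = 3.56 × 13.6 = 48.42 cm²
Volume = 48.42 × 28.2×10⁻⁴ cm = 0.1365 cm³
m(Co) = 0.1365 × 8.90 = 1.215 g
n(Co) = 1.215 / 58.93 = 0.02062 mol; n(e⁻) = 2 × 0.02062 = 0.04124 mol
Q = 0.04124 × 96500 = 3980 C
t = 3980 / 0.381 = 10450 s = 2.90 h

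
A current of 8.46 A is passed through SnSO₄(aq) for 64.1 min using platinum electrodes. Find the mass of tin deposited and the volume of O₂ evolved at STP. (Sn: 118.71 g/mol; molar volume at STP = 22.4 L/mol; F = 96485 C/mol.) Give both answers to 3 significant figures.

Q = 8.46 × 3846 = 32540 C; n(e⁻) = 32540 / 96485 = 0.3373 mol
Cathode: Sn²⁺ + 2e⁻ → Sn → n(Sn) = 0.3373/2 = 0.1687 mol → 20.0 g
Anode: 2H₂O → O₂ + 4H⁺ + 4e⁻ → n(O₂) = 0.3373/4 = 0.08433 mol → 1.89 L

20.0 g Sn; 1.89 L O₂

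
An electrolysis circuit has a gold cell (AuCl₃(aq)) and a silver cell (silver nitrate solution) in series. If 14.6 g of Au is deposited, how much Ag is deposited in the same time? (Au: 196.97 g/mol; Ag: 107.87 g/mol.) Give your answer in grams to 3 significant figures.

24.0 g

n(Au) = 14.6 / 196.97 = 0.07412 mol
Au³⁺ + 3e⁻ → Au, so n(e⁻) = 3 × 0.07412 = 0.2224 mol
In series, the same 0.2224 mol of electrons flows through the second cell.
Ag⁺ + e⁻ → Ag, so n(Ag) = 0.2224 mol
m(Ag) = 0.2224 × 107.87 = 24.0 g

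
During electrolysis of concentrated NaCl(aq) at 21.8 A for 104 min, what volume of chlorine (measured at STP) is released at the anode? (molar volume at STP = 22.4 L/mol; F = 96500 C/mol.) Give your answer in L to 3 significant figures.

15.8 L

Charge passed = 21.8 × 6240 = 1.360×10^5 C
n(e⁻) = Q/F = 1.360×10^5/96500 = 1.409 mol
2Cl⁻ → Cl₂ + 2e⁻, so n(Cl₂) = 1.409 / 2 = 0.7045 mol
V = 0.7045 × 22.4 = 15.78 L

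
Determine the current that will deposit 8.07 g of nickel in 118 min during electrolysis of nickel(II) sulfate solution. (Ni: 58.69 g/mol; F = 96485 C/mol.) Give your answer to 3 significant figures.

n(Ni) = 8.07 / 58.69 = 0.1375 mol
Ni²⁺ + 2e⁻ → Ni, so n(e⁻) = 2 × 0.1375 = 0.2750 mol
Q = 0.2750 × 96485 = 26530 C
I = Q / t = 26530 / 7080 s = 3.75 A

3.75 A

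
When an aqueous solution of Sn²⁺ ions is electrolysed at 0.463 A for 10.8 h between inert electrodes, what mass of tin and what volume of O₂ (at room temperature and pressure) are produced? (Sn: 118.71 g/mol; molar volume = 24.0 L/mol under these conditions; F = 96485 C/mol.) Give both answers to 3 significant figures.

Q = 0.463 × 38880 = 18000 C; n(e⁻) = 18000 / 96485 = 0.1866 mol
Cathode: Sn²⁺ + 2e⁻ → Sn → n(Sn) = 0.1866/2 = 0.09330 mol → 11.1 g
Anode: 2H₂O → O₂ + 4H⁺ + 4e⁻ → n(O₂) = 0.1866/4 = 0.04665 mol → 1.12 L

11.1 g Sn; 1.12 L O₂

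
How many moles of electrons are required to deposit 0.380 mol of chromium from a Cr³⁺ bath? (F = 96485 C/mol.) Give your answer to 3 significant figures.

1.14 mol

Cr³⁺ + 3e⁻ → Cr, so n(e⁻) = 3 × 0.380 = 1.140 mol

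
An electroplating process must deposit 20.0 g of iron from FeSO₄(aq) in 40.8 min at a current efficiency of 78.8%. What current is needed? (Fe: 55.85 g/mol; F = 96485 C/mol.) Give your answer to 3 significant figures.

n(Fe) = 20.0 / 55.85 = 0.3581 mol
Fe²⁺ + 2e⁻ → Fe, so n(e⁻) = 2 × 0.3581 = 0.7162 mol
Q = 0.7162 × 96485 / 0.788 = 87690 C
I = Q / t = 87690 / 2448 s = 35.8 A

35.8 A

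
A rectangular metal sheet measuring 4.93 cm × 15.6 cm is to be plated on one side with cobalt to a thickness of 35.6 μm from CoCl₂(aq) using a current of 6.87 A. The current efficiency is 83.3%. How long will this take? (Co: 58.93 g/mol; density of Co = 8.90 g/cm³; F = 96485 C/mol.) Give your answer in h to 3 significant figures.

Plated area = 4.93 × 15.6 = 76.91 cm²
Volume = 76.91 × 35.6×10⁻⁴ cm = 0.2738 cm³
m(Co) = 0.2738 × 8.90 = 2.437 g
n(Co) = 2.437 / 58.93 = 0.04135 mol; n(e⁻) = 2 × 0.04135 = 0.08270 mol
Q = 0.08270 × 96485 / 0.833 = 9579 C
t = 9579 / 6.87 = 1394 s = 0.387 h

0.387 h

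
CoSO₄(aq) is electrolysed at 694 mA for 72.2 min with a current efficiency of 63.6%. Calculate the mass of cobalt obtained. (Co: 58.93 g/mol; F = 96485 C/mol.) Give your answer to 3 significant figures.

0.584 g

Q = 0.694 × 4332 = 3006 C
n(e⁻) = 3006 / 96485 = 0.03116 mol
Co²⁺ + 2e⁻ → Co, so theoretical m(Co) = 0.01558 × 58.93 = 0.9181 g
Actual mass = 63.6% × 0.9181 = 0.584 g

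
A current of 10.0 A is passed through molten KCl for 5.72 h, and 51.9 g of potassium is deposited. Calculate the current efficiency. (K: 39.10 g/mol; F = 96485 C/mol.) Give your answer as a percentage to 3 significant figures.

Q = 10.0 × 20592 = 2.059×10^5 C
n(e⁻) = 2.059×10^5 / 96485 = 2.134 mol
K⁺ + e⁻ → K, so theoretical n(K) = 2.134 mol → 83.44 g
Efficiency = 51.9 / 83.44 = 0.6220 = 62.2%

62.2%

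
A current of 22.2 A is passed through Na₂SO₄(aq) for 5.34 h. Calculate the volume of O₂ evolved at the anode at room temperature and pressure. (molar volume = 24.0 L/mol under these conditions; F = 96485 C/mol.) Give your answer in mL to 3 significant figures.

Charge passed = 22.2 × 19224 = 4.268×10^5 C
Moles of electrons = 4.268×10^5 / 96485 = 4.423 mol
2H₂O → O₂ + 4H⁺ + 4e⁻, so n(O₂) = 4.423 / 4 = 1.106 mol
V = 1.106 × 24.0 = 26.54 L
= 26500 mL

26500 mL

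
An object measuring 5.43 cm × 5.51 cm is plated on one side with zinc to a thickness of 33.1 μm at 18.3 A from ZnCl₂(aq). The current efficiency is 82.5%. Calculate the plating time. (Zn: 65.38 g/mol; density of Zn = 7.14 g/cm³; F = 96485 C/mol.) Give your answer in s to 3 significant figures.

138 s

Plated area = 5.43 × 5.51 = 29.92 cm²
Volume = 29.92 × 33.1×10⁻⁴ cm = 0.09904 cm³
m(Zn) = 0.09904 × 7.14 = 0.7071 g
n(Zn) = 0.7071 / 65.38 = 0.01082 mol; n(e⁻) = 2 × 0.01082 = 0.02164 mol
Q = 0.02164 × 96485 / 0.825 = 2531 C
t = 2531 / 18.3 = 138.3 s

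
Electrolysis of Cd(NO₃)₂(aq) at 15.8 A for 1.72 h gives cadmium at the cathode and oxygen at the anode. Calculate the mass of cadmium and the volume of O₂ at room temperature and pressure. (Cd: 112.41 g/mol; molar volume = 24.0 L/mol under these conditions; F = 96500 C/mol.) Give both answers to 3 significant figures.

57.0 g Cd; 6.08 L O₂

Q = 15.8 × 6192 = 97830 C; n(e⁻) = 97830 / 96500 = 1.014 mol
Cathode: Cd²⁺ + 2e⁻ → Cd → n(Cd) = 1.014/2 = 0.5070 mol → 57.0 g
Anode: 2H₂O → O₂ + 4H⁺ + 4e⁻ → n(O₂) = 1.014/4 = 0.2535 mol → 6.08 L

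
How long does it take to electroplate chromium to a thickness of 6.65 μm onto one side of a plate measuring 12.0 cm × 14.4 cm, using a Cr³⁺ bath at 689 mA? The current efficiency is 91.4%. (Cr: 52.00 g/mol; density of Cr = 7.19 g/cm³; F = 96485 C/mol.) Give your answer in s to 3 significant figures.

Plated area = 12.0 × 14.4 = 172.8 cm²
Volume = 172.8 × 6.65×10⁻⁴ cm = 0.1149 cm³
m(Cr) = 0.1149 × 7.19 = 0.8261 g
n(Cr) = 0.8261 / 52.00 = 0.01589 mol; n(e⁻) = 3 × 0.01589 = 0.04767 mol
Q = 0.04767 × 96485 / 0.914 = 5032 C
t = 5032 / 0.689 = 7303 s

7300 s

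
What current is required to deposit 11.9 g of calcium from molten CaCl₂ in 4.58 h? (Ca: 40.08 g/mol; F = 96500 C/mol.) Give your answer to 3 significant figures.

3.48 A

n(Ca) = 11.9 / 40.08 = 0.2969 mol
Ca²⁺ + 2e⁻ → Ca, so n(e⁻) = 2 × 0.2969 = 0.5938 mol
Q = 0.5938 × 96500 = 57300 C
I = Q / t = 57300 / 16488 s = 3.48 A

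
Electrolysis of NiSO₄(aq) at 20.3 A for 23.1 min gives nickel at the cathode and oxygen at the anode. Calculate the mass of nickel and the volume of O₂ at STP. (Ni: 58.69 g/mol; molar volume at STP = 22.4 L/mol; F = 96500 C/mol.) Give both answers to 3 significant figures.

8.56 g Ni; 1.63 L O₂

Q = 20.3 × 1386 = 28140 C; n(e⁻) = 28140 / 96500 = 0.2916 mol
Cathode: Ni²⁺ + 2e⁻ → Ni → n(Ni) = 0.2916/2 = 0.1458 mol → 8.56 g
Anode: 2H₂O → O₂ + 4H⁺ + 4e⁻ → n(O₂) = 0.2916/4 = 0.07290 mol → 1.63 L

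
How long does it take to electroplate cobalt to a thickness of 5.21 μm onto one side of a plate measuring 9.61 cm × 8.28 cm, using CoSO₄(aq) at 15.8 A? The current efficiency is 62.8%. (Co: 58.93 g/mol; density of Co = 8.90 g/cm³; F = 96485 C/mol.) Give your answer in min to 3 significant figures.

2.03 min

Plated area = 9.61 × 8.28 = 79.57 cm²
Volume = 79.57 × 5.21×10⁻⁴ cm = 0.04146 cm³
m(Co) = 0.04146 × 8.90 = 0.3690 g
n(Co) = 0.3690 / 58.93 = 0.006262 mol; n(e⁻) = 2 × 0.006262 = 0.01252 mol
Q = 0.01252 × 96485 / 0.628 = 1924 C
t = 1924 / 15.8 = 121.8 s = 2.03 min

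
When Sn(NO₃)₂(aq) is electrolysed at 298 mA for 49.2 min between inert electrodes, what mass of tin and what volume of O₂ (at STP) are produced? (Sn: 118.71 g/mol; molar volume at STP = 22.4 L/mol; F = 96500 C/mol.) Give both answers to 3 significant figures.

Q = 0.298 × 2952 = 879.7 C; n(e⁻) = 879.7 / 96500 = 0.009116 mol
Cathode: Sn²⁺ + 2e⁻ → Sn → n(Sn) = 0.009116/2 = 0.004558 mol → 0.541 g
Anode: 2H₂O → O₂ + 4H⁺ + 4e⁻ → n(O₂) = 0.009116/4 = 0.002279 mol → 0.0510 L

0.541 g Sn; 0.0510 L O₂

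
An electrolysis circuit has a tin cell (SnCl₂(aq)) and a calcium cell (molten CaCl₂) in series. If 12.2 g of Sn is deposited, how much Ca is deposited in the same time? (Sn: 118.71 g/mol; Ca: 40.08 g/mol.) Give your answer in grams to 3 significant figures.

4.12 g

n(Sn) = 12.2 / 118.71 = 0.1028 mol
Sn²⁺ + 2e⁻ → Sn, so n(e⁻) = 2 × 0.1028 = 0.2056 mol
The cells are in series, so the same charge (and hence the same n(e⁻) = 0.2056 mol) passes through both.
Ca²⁺ + 2e⁻ → Ca, so n(Ca) = 0.2056 / 2 = 0.1028 mol
m(Ca) = 0.1028 × 40.08 = 4.12 g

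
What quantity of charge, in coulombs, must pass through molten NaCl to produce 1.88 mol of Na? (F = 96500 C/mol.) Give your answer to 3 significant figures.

1.81×10^5 C

Na⁺ + e⁻ → Na, so n(e⁻) = 1 × 1.88 = 1.880 mol
Q = 1.880 × 96500 = 1.814×10^5 C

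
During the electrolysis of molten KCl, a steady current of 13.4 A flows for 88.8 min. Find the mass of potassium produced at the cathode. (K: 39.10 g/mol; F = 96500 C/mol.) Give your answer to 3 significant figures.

Q = 13.4 A × 5328 s = 71400 C
n(e⁻) = Q/F = 71400/96500 = 0.7399 mol
K⁺ + e⁻ → K, so n(K) = 0.7399 mol
m = 0.7399 × 39.10 = 28.9 g

28.9 g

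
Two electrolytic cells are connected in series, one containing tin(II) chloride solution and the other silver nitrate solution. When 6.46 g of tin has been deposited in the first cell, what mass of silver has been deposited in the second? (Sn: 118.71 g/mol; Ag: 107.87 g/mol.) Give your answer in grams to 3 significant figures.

n(Sn) = 6.46 / 118.71 = 0.05442 mol
Sn²⁺ + 2e⁻ → Sn, so n(e⁻) = 2 × 0.05442 = 0.1088 mol
Since the cells are in series, n(e⁻) in the Ag cell is also 0.1088 mol.
Ag⁺ + e⁻ → Ag, so n(Ag) = 0.1088 mol
m(Ag) = 0.1088 × 107.87 = 11.7 g

11.7 g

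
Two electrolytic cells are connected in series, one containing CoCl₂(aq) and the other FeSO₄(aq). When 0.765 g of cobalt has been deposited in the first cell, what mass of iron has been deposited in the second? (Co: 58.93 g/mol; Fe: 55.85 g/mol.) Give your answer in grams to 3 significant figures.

0.725 g

n(Co) = 0.765 / 58.93 = 0.01298 mol
Co²⁺ + 2e⁻ → Co, so n(e⁻) = 2 × 0.01298 = 0.02596 mol
Since the cells are in series, n(e⁻) in the Fe cell is also 0.02596 mol.
Fe²⁺ + 2e⁻ → Fe, so n(Fe) = 0.02596 / 2 = 0.01298 mol
m(Fe) = 0.01298 × 55.85 = 0.725 g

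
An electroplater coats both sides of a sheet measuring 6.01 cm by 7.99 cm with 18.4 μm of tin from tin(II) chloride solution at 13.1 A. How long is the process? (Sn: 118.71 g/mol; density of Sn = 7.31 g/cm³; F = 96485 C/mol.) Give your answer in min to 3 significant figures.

2.67 min

Plated area = 2 × 6.01 × 7.99 = 96.04 cm²
Volume = 96.04 × 18.4×10⁻⁴ cm = 0.1767 cm³
m(Sn) = 0.1767 × 7.31 = 1.292 g
n(Sn) = 1.292 / 118.71 = 0.01088 mol; n(e⁻) = 2 × 0.01088 = 0.02176 mol
Q = 0.02176 × 96485 = 2100 C
t = 2100 / 13.1 = 160.3 s = 2.67 min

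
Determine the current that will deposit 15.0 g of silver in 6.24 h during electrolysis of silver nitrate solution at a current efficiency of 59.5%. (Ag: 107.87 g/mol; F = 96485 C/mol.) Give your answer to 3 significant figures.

1.00 A

n(Ag) = 15.0 / 107.87 = 0.1391 mol
Ag⁺ + e⁻ → Ag, so n(e⁻) = 0.1391 mol
Q = 0.1391 × 96485 / 0.595 = 22560 C
I = Q / t = 22560 / 22464 s = 1.00 A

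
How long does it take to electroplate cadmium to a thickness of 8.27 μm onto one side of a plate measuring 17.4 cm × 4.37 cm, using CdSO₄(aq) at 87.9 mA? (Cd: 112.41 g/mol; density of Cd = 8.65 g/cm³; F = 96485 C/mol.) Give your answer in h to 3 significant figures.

Plated area = 17.4 × 4.37 = 76.04 cm²
Volume = 76.04 × 8.27×10⁻⁴ cm = 0.06289 cm³
m(Cd) = 0.06289 × 8.65 = 0.5440 g
n(Cd) = 0.5440 / 112.41 = 0.004839 mol; n(e⁻) = 2 × 0.004839 = 0.009678 mol
Q = 0.009678 × 96485 = 933.8 C
t = 933.8 / 0.0879 = 10620 s = 2.95 h

2.95 h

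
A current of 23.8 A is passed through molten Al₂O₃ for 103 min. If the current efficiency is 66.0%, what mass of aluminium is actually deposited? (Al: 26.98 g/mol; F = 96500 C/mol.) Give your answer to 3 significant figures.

Q = 23.8 × 6180 = 1.471×10^5 C
n(e⁻) = 1.471×10^5 / 96500 = 1.524 mol
Al³⁺ + 3e⁻ → Al, so theoretical m(Al) = 0.5080 × 26.98 = 13.71 g
Actual mass = 66.0% × 13.71 = 9.05 g

9.05 g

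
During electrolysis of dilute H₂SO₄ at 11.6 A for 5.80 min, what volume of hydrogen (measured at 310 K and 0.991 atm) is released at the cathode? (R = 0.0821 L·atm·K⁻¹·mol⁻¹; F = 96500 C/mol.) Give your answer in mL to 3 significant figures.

537 mL

Q = 11.6 A × 348 s = 4037 C
n(e⁻) = Q/F = 4037/96500 = 0.04183 mol
2H⁺ + 2e⁻ → H₂, so n(H₂) = 0.04183 / 2 = 0.02092 mol
V = nRT/P = 0.02092 × 0.0821 × 310 / 0.991 = 0.5373 L
= 537 mL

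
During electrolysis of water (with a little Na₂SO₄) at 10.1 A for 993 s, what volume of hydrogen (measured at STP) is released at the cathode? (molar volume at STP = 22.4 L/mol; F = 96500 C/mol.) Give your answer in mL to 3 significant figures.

1160 mL

Q = It = 10.1 × 993 = 10030 C
Moles of electrons = 10030 / 96500 = 0.1039 mol
2H⁺ + 2e⁻ → H₂, so n(H₂) = 0.1039 / 2 = 0.05195 mol
V = 0.05195 × 22.4 = 1.164 L
= 1160 mL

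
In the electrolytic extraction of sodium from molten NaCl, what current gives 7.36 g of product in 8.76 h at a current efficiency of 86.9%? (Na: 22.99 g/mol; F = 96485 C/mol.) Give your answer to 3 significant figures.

n(Na) = 7.36 / 22.99 = 0.3201 mol
Na⁺ + e⁻ → Na, so n(e⁻) = 0.3201 mol
Q = 0.3201 × 96485 / 0.869 = 35540 C
I = Q / t = 35540 / 31536 s = 1.13 A

1.13 A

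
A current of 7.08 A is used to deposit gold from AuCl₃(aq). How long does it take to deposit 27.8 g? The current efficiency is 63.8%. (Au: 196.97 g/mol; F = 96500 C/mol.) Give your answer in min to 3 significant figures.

n(Au) = 27.8 / 196.97 = 0.1411 mol
Au³⁺ + 3e⁻ → Au, so n(e⁻) = 3 × 0.1411 = 0.4233 mol
Q = 0.4233 × 96500 / 0.638 = 64030 C
t = Q / I = 64030 / 7.08 = 9044 s = 151 min

151 min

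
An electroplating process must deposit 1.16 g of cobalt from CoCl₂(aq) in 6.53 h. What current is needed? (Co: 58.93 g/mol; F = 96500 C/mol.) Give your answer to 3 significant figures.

0.162 A

n(Co) = 1.16 / 58.93 = 0.01968 mol
Co²⁺ + 2e⁻ → Co, so n(e⁻) = 2 × 0.01968 = 0.03936 mol
Q = 0.03936 × 96500 = 3798 C
I = Q / t = 3798 / 23508 s = 0.162 A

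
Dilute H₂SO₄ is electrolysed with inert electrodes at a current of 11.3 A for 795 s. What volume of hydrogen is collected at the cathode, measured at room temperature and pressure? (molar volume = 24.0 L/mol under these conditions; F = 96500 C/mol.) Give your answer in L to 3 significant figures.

Q = 11.3 A × 795 s = 8984 C
Moles of electrons = 8984 / 96500 = 0.09310 mol
2H⁺ + 2e⁻ → H₂, so n(H₂) = 0.09310 / 2 = 0.04655 mol
V = 0.04655 × 24.0 = 1.117 L

1.12 L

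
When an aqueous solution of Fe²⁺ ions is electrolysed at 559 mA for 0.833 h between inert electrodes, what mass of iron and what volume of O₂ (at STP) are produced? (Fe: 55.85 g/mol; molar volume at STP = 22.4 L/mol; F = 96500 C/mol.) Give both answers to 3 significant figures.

Q = 0.559 × 2998.8 = 1676 C; n(e⁻) = 1676 / 96500 = 0.01737 mol
Cathode: Fe²⁺ + 2e⁻ → Fe → n(Fe) = 0.01737/2 = 0.008685 mol → 0.485 g
Anode: 2H₂O → O₂ + 4H⁺ + 4e⁻ → n(O₂) = 0.01737/4 = 0.004343 mol → 0.0973 L

0.485 g Fe; 0.0973 L O₂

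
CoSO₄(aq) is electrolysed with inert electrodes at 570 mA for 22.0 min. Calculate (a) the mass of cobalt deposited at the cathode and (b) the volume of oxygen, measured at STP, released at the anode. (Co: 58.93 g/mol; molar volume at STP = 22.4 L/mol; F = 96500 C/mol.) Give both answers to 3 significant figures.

Q = 0.570 × 1320 = 752.4 C; n(e⁻) = 752.4 / 96500 = 0.007797 mol
Cathode: Co²⁺ + 2e⁻ → Co → n(Co) = 0.007797/2 = 0.003899 mol → 0.230 g
Anode: 2H₂O → O₂ + 4H⁺ + 4e⁻ → n(O₂) = 0.007797/4 = 0.001949 mol → 0.0437 L

0.230 g Co; 0.0437 L O₂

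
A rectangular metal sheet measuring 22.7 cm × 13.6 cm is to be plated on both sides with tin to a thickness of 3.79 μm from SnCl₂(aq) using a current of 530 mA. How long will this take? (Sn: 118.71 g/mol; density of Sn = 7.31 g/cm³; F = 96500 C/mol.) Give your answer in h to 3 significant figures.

Plated area = 2 × 22.7 × 13.6 = 617.4 cm²
Volume = 617.4 × 3.79×10⁻⁴ cm = 0.2340 cm³
m(Sn) = 0.2340 × 7.31 = 1.711 g
n(Sn) = 1.711 / 118.71 = 0.01441 mol; n(e⁻) = 2 × 0.01441 = 0.02882 mol
Q = 0.02882 × 96500 = 2781 C
t = 2781 / 0.530 = 5247 s = 1.46 h

1.46 h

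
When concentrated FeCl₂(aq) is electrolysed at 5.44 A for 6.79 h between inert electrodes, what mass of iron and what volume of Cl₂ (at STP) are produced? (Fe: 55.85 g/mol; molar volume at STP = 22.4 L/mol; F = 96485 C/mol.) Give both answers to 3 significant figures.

Q = 5.44 × 24444 = 1.330×10^5 C; n(e⁻) = 1.330×10^5 / 96485 = 1.378 mol
Cathode: Fe²⁺ + 2e⁻ → Fe → n(Fe) = 1.378/2 = 0.6890 mol → 38.5 g
Anode: 2Cl⁻ → Cl₂ + 2e⁻ → n(Cl₂) = 1.378/2 = 0.6890 mol → 15.4 L

38.5 g Fe; 15.4 L Cl₂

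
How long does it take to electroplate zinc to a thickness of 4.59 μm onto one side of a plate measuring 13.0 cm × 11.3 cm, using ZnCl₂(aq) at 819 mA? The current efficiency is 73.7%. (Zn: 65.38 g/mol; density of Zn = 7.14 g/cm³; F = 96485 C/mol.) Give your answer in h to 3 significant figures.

Plated area = 13.0 × 11.3 = 146.9 cm²
Volume = 146.9 × 4.59×10⁻⁴ cm = 0.06743 cm³
m(Zn) = 0.06743 × 7.14 = 0.4815 g
n(Zn) = 0.4815 / 65.38 = 0.007365 mol; n(e⁻) = 2 × 0.007365 = 0.01473 mol
Q = 0.01473 × 96485 / 0.737 = 1928 C
t = 1928 / 0.819 = 2354 s = 0.654 h

0.654 h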